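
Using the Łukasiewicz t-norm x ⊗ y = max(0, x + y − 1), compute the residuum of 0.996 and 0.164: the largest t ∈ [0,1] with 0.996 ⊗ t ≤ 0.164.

0.168

The residuum of the Łukasiewicz t-norm gives the supremum: min(1, 1 − 0.996 + 0.164).
1 − 0.996 + 0.164 = 0.168, so t = min(1, 0.168) = 0.168.
Check: 0.996 ⊗ 0.168 = max(0, 0.164) = 0.164 ≤ 0.164.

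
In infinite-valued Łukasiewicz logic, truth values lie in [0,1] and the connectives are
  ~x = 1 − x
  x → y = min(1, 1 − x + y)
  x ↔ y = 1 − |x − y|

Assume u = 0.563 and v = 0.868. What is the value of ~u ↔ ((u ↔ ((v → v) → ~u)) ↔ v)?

~u = 1 − 0.563 = 0.437
v → v = min(1, 1 − 0.868 + 0.868) = min(1, 1.000) = 1.000
(v → v) → ~u = min(1, 1 − 1.000 + 0.437) = min(1, 0.437) = 0.437
u ↔ ((v → v) → ~u) = 1 − |0.563 − 0.437| = 1 − 0.126 = 0.874
(u ↔ ((v → v) → ~u)) ↔ v = 1 − |0.874 − 0.868| = 1 − 0.006 = 0.994
~u ↔ ((u ↔ ((v → v) → ~u)) ↔ v) = 1 − |0.437 − 0.994| = 1 − 0.557 = 0.443

0.443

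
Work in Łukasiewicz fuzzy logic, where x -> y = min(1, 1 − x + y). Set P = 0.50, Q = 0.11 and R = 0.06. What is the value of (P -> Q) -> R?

0.45

P -> Q = min(1, 1 − 0.50 + 0.11) = min(1, 0.61) = 0.61
(P -> Q) -> R = min(1, 1 − 0.61 + 0.06) = min(1, 0.45) = 0.45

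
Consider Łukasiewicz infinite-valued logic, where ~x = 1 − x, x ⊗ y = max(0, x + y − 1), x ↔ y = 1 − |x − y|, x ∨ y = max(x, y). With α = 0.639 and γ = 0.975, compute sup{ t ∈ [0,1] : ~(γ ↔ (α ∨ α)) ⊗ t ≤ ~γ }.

0.689

α ∨ α = max(0.639, 0.639) = 0.639
γ ↔ (α ∨ α) = 1 − |0.975 − 0.639| = 1 − 0.336 = 0.664
~(γ ↔ (α ∨ α)) = 1 − 0.664 = 0.336
So the left factor is ~(γ ↔ (α ∨ α)) = 0.336.
~γ = 1 − 0.975 = 0.025
So the right-hand bound is ~γ = 0.025.
The residuum of the Łukasiewicz t-norm gives the supremum: min(1, 1 − 0.336 + 0.025).
1 − 0.336 + 0.025 = 0.689, so t = min(1, 0.689) = 0.689.
Check: 0.336 ⊗ 0.689 = max(0, 0.025) = 0.025 ≤ 0.025.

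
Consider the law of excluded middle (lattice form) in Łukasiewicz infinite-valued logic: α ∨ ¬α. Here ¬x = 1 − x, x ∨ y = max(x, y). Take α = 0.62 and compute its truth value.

0.62

¬α = 1 − 0.62 = 0.38
α ∨ ¬α = max(0.62, 0.38) = 0.62
(The value 0.62 < 1 shows this instance is not satisfied; not a Ł∞-tautology — its value is max(a, 1−a).)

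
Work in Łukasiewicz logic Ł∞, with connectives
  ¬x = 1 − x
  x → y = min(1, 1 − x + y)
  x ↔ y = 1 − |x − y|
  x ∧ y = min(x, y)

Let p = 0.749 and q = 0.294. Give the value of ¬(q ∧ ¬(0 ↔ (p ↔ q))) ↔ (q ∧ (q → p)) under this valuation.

0.588

p ↔ q = 1 − |0.749 − 0.294| = 1 − 0.455 = 0.545
0 ↔ (p ↔ q) = 1 − |0.000 − 0.545| = 1 − 0.545 = 0.455
¬(0 ↔ (p ↔ q)) = 1 − 0.455 = 0.545
q ∧ ¬(0 ↔ (p ↔ q)) = min(0.294, 0.545) = 0.294
¬(q ∧ ¬(0 ↔ (p ↔ q))) = 1 − 0.294 = 0.706
q → p = min(1, 1 − 0.294 + 0.749) = min(1, 1.455) = 1.000
q ∧ (q → p) = min(0.294, 1.000) = 0.294
¬(q ∧ ¬(0 ↔ (p ↔ q))) ↔ (q ∧ (q → p)) = 1 − |0.706 − 0.294| = 1 − 0.412 = 0.588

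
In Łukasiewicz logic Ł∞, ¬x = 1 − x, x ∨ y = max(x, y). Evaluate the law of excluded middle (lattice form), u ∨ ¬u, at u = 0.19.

0.81

¬u = 1 − 0.19 = 0.81
u ∨ ¬u = max(0.19, 0.81) = 0.81
(The value 0.81 < 1 shows this instance is not satisfied; not a Ł∞-tautology — its value is max(a, 1−a).)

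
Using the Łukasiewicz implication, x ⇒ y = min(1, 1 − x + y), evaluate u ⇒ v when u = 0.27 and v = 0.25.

u ⇒ v = min(1, 1 − 0.27 + 0.25) = min(1, 0.98) = 0.98
For comparison, the Gödel implication (1 if x ≤ y else y) would give 0.25.

0.98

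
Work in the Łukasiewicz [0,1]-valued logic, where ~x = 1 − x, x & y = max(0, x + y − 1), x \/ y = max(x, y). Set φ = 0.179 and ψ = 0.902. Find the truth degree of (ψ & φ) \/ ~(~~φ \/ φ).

0.821

ψ & φ = max(0, 0.902 + 0.179 − 1) = max(0, 0.081) = 0.081
~φ = 1 − 0.179 = 0.821
~~φ = 1 − 0.821 = 0.179
~~φ \/ φ = max(0.179, 0.179) = 0.179
~(~~φ \/ φ) = 1 − 0.179 = 0.821
(ψ & φ) \/ ~(~~φ \/ φ) = max(0.081, 0.821) = 0.821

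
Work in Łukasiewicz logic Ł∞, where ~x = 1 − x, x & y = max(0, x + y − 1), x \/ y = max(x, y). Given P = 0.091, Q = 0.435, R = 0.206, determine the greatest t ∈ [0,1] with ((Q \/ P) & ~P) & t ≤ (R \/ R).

Q \/ P = max(0.435, 0.091) = 0.435
~P = 1 − 0.091 = 0.909
(Q \/ P) & ~P = max(0, 0.435 + 0.909 − 1) = max(0, 0.344) = 0.344
So the left factor is (Q \/ P) & ~P = 0.344.
R \/ R = max(0.206, 0.206) = 0.206
So the right-hand bound is R \/ R = 0.206.
The residuum of the Łukasiewicz t-norm gives the supremum: min(1, 1 − 0.344 + 0.206).
1 − 0.344 + 0.206 = 0.862, so t = min(1, 0.862) = 0.862.
Check: 0.344 & 0.862 = max(0, 0.206) = 0.206 ≤ 0.206.

0.862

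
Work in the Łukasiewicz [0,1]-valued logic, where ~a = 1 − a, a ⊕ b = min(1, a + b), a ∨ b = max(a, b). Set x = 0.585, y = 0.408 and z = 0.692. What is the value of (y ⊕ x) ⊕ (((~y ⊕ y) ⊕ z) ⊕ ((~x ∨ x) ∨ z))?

y ⊕ x = min(1, 0.408 + 0.585) = min(1, 0.993) = 0.993
~y = 1 − 0.408 = 0.592
~y ⊕ y = min(1, 0.592 + 0.408) = min(1, 1.000) = 1.000
(~y ⊕ y) ⊕ z = min(1, 1.000 + 0.692) = min(1, 1.692) = 1.000
~x = 1 − 0.585 = 0.415
~x ∨ x = max(0.415, 0.585) = 0.585
(~x ∨ x) ∨ z = max(0.585, 0.692) = 0.692
((~y ⊕ y) ⊕ z) ⊕ ((~x ∨ x) ∨ z) = min(1, 1.000 + 0.692) = min(1, 1.692) = 1.000
(y ⊕ x) ⊕ (((~y ⊕ y) ⊕ z) ⊕ ((~x ∨ x) ∨ z)) = min(1, 0.993 + 1.000) = min(1, 1.993) = 1.000

1.000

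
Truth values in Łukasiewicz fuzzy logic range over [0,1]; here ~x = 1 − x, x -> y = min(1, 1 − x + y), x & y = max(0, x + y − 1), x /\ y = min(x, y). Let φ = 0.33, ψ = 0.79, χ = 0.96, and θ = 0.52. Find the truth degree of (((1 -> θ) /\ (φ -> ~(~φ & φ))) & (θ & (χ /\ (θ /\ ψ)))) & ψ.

0.00

1 -> θ = min(1, 1 − 1.00 + 0.52) = min(1, 0.52) = 0.52
~φ = 1 − 0.33 = 0.67
~φ & φ = max(0, 0.67 + 0.33 − 1) = max(0, 0.00) = 0.00
~(~φ & φ) = 1 − 0.00 = 1.00
φ -> ~(~φ & φ) = min(1, 1 − 0.33 + 1.00) = min(1, 1.67) = 1.00
(1 -> θ) /\ (φ -> ~(~φ & φ)) = min(0.52, 1.00) = 0.52
θ /\ ψ = min(0.52, 0.79) = 0.52
χ /\ (θ /\ ψ) = min(0.96, 0.52) = 0.52
θ & (χ /\ (θ /\ ψ)) = max(0, 0.52 + 0.52 − 1) = max(0, 0.04) = 0.04
((1 -> θ) /\ (φ -> ~(~φ & φ))) & (θ & (χ /\ (θ /\ ψ))) = max(0, 0.52 + 0.04 − 1) = max(0, -0.44) = 0.00
(((1 -> θ) /\ (φ -> ~(~φ & φ))) & (θ & (χ /\ (θ /\ ψ)))) & ψ = max(0, 0.00 + 0.79 − 1) = max(0, -0.21) = 0.00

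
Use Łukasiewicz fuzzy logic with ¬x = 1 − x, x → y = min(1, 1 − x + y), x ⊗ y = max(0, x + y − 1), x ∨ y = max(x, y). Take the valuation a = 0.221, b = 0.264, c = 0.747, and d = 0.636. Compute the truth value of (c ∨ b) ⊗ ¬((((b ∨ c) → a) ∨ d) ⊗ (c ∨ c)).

0.364

c ∨ b = max(0.747, 0.264) = 0.747
b ∨ c = max(0.264, 0.747) = 0.747
(b ∨ c) → a = min(1, 1 − 0.747 + 0.221) = min(1, 0.474) = 0.474
((b ∨ c) → a) ∨ d = max(0.474, 0.636) = 0.636
c ∨ c = max(0.747, 0.747) = 0.747
(((b ∨ c) → a) ∨ d) ⊗ (c ∨ c) = max(0, 0.636 + 0.747 − 1) = max(0, 0.383) = 0.383
¬((((b ∨ c) → a) ∨ d) ⊗ (c ∨ c)) = 1 − 0.383 = 0.617
(c ∨ b) ⊗ ¬((((b ∨ c) → a) ∨ d) ⊗ (c ∨ c)) = max(0, 0.747 + 0.617 − 1) = max(0, 0.364) = 0.364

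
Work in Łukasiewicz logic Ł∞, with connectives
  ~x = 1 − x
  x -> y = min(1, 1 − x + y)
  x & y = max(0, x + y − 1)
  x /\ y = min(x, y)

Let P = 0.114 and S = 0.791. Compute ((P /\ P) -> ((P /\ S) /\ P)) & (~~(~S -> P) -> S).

0.886

P /\ P = min(0.114, 0.114) = 0.114
P /\ S = min(0.114, 0.791) = 0.114
(P /\ S) /\ P = min(0.114, 0.114) = 0.114
(P /\ P) -> ((P /\ S) /\ P) = min(1, 1 − 0.114 + 0.114) = min(1, 1.000) = 1.000
~S = 1 − 0.791 = 0.209
~S -> P = min(1, 1 − 0.209 + 0.114) = min(1, 0.905) = 0.905
~(~S -> P) = 1 − 0.905 = 0.095
~~(~S -> P) = 1 − 0.095 = 0.905
~~(~S -> P) -> S = min(1, 1 − 0.905 + 0.791) = min(1, 0.886) = 0.886
((P /\ P) -> ((P /\ S) /\ P)) & (~~(~S -> P) -> S) = max(0, 1.000 + 0.886 − 1) = max(0, 0.886) = 0.886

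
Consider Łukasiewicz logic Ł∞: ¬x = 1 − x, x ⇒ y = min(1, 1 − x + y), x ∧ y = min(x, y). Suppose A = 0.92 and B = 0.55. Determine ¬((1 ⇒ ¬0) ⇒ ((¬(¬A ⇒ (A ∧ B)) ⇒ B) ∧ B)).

¬0 = 1 − 0.00 = 1.00
1 ⇒ ¬0 = min(1, 1 − 1.00 + 1.00) = min(1, 1.00) = 1.00
¬A = 1 − 0.92 = 0.08
A ∧ B = min(0.92, 0.55) = 0.55
¬A ⇒ (A ∧ B) = min(1, 1 − 0.08 + 0.55) = min(1, 1.47) = 1.00
¬(¬A ⇒ (A ∧ B)) = 1 − 1.00 = 0.00
¬(¬A ⇒ (A ∧ B)) ⇒ B = min(1, 1 − 0.00 + 0.55) = min(1, 1.55) = 1.00
(¬(¬A ⇒ (A ∧ B)) ⇒ B) ∧ B = min(1.00, 0.55) = 0.55
(1 ⇒ ¬0) ⇒ ((¬(¬A ⇒ (A ∧ B)) ⇒ B) ∧ B) = min(1, 1 − 1.00 + 0.55) = min(1, 0.55) = 0.55
¬((1 ⇒ ¬0) ⇒ ((¬(¬A ⇒ (A ∧ B)) ⇒ B) ∧ B)) = 1 − 0.55 = 0.45

0.45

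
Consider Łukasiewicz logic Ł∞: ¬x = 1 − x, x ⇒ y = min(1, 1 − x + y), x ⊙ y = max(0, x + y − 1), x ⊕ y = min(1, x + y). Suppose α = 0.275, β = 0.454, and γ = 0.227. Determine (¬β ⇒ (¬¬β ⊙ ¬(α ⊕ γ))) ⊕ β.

0.908

¬β = 1 − 0.454 = 0.546
¬¬β = 1 − 0.546 = 0.454
α ⊕ γ = min(1, 0.275 + 0.227) = min(1, 0.502) = 0.502
¬(α ⊕ γ) = 1 − 0.502 = 0.498
¬¬β ⊙ ¬(α ⊕ γ) = max(0, 0.454 + 0.498 − 1) = max(0, -0.048) = 0.000
¬β ⇒ (¬¬β ⊙ ¬(α ⊕ γ)) = min(1, 1 − 0.546 + 0.000) = min(1, 0.454) = 0.454
(¬β ⇒ (¬¬β ⊙ ¬(α ⊕ γ))) ⊕ β = min(1, 0.454 + 0.454) = min(1, 0.908) = 0.908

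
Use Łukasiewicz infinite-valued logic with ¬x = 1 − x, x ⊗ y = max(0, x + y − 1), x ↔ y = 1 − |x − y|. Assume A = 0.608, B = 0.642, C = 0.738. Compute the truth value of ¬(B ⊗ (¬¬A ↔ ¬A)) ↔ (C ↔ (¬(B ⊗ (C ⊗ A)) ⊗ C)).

0.574

¬A = 1 − 0.608 = 0.392
¬¬A = 1 − 0.392 = 0.608
¬¬A ↔ ¬A = 1 − |0.608 − 0.392| = 1 − 0.216 = 0.784
B ⊗ (¬¬A ↔ ¬A) = max(0, 0.642 + 0.784 − 1) = max(0, 0.426) = 0.426
¬(B ⊗ (¬¬A ↔ ¬A)) = 1 − 0.426 = 0.574
C ⊗ A = max(0, 0.738 + 0.608 − 1) = max(0, 0.346) = 0.346
B ⊗ (C ⊗ A) = max(0, 0.642 + 0.346 − 1) = max(0, -0.012) = 0.000
¬(B ⊗ (C ⊗ A)) = 1 − 0.000 = 1.000
¬(B ⊗ (C ⊗ A)) ⊗ C = max(0, 1.000 + 0.738 − 1) = max(0, 0.738) = 0.738
C ↔ (¬(B ⊗ (C ⊗ A)) ⊗ C) = 1 − |0.738 − 0.738| = 1 − 0.000 = 1.000
¬(B ⊗ (¬¬A ↔ ¬A)) ↔ (C ↔ (¬(B ⊗ (C ⊗ A)) ⊗ C)) = 1 − |0.574 − 1.000| = 1 − 0.426 = 0.574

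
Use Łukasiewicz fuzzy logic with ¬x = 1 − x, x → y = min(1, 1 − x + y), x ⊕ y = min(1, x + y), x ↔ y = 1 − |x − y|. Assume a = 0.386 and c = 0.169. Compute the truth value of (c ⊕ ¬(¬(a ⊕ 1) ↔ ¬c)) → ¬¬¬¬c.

a ⊕ 1 = min(1, 0.386 + 1.000) = min(1, 1.386) = 1.000
¬(a ⊕ 1) = 1 − 1.000 = 0.000
¬c = 1 − 0.169 = 0.831
¬(a ⊕ 1) ↔ ¬c = 1 − |0.000 − 0.831| = 1 − 0.831 = 0.169
¬(¬(a ⊕ 1) ↔ ¬c) = 1 − 0.169 = 0.831
c ⊕ ¬(¬(a ⊕ 1) ↔ ¬c) = min(1, 0.169 + 0.831) = min(1, 1.000) = 1.000
¬¬c = 1 − 0.831 = 0.169
¬¬¬c = 1 − 0.169 = 0.831
¬¬¬¬c = 1 − 0.831 = 0.169
(c ⊕ ¬(¬(a ⊕ 1) ↔ ¬c)) → ¬¬¬¬c = min(1, 1 − 1.000 + 0.169) = min(1, 0.169) = 0.169

0.169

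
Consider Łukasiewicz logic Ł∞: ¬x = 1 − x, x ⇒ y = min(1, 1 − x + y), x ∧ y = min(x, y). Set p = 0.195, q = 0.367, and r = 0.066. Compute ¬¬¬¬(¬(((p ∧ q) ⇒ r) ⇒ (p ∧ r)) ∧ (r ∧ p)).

0.066

p ∧ q = min(0.195, 0.367) = 0.195
(p ∧ q) ⇒ r = min(1, 1 − 0.195 + 0.066) = min(1, 0.871) = 0.871
p ∧ r = min(0.195, 0.066) = 0.066
((p ∧ q) ⇒ r) ⇒ (p ∧ r) = min(1, 1 − 0.871 + 0.066) = min(1, 0.195) = 0.195
¬(((p ∧ q) ⇒ r) ⇒ (p ∧ r)) = 1 − 0.195 = 0.805
r ∧ p = min(0.066, 0.195) = 0.066
¬(((p ∧ q) ⇒ r) ⇒ (p ∧ r)) ∧ (r ∧ p) = min(0.805, 0.066) = 0.066
¬(¬(((p ∧ q) ⇒ r) ⇒ (p ∧ r)) ∧ (r ∧ p)) = 1 − 0.066 = 0.934
¬¬(¬(((p ∧ q) ⇒ r) ⇒ (p ∧ r)) ∧ (r ∧ p)) = 1 − 0.934 = 0.066
¬¬¬(¬(((p ∧ q) ⇒ r) ⇒ (p ∧ r)) ∧ (r ∧ p)) = 1 − 0.066 = 0.934
¬¬¬¬(¬(((p ∧ q) ⇒ r) ⇒ (p ∧ r)) ∧ (r ∧ p)) = 1 − 0.934 = 0.066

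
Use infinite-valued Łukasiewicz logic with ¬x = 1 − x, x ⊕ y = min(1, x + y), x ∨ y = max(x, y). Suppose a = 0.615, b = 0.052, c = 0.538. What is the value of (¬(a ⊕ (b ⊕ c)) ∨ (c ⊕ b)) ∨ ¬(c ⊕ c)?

b ⊕ c = min(1, 0.052 + 0.538) = min(1, 0.590) = 0.590
a ⊕ (b ⊕ c) = min(1, 0.615 + 0.590) = min(1, 1.205) = 1.000
¬(a ⊕ (b ⊕ c)) = 1 − 1.000 = 0.000
c ⊕ b = min(1, 0.538 + 0.052) = min(1, 0.590) = 0.590
¬(a ⊕ (b ⊕ c)) ∨ (c ⊕ b) = max(0.000, 0.590) = 0.590
c ⊕ c = min(1, 0.538 + 0.538) = min(1, 1.076) = 1.000
¬(c ⊕ c) = 1 − 1.000 = 0.000
(¬(a ⊕ (b ⊕ c)) ∨ (c ⊕ b)) ∨ ¬(c ⊕ c) = max(0.590, 0.000) = 0.590

0.590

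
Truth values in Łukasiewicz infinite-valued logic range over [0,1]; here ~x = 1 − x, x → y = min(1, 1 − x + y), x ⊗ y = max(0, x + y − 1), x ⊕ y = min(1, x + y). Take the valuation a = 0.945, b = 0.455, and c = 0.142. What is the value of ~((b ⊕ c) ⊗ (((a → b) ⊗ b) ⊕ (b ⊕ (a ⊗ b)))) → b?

b ⊕ c = min(1, 0.455 + 0.142) = min(1, 0.597) = 0.597
a → b = min(1, 1 − 0.945 + 0.455) = min(1, 0.510) = 0.510
(a → b) ⊗ b = max(0, 0.510 + 0.455 − 1) = max(0, -0.035) = 0.000
a ⊗ b = max(0, 0.945 + 0.455 − 1) = max(0, 0.400) = 0.400
b ⊕ (a ⊗ b) = min(1, 0.455 + 0.400) = min(1, 0.855) = 0.855
((a → b) ⊗ b) ⊕ (b ⊕ (a ⊗ b)) = min(1, 0.000 + 0.855) = min(1, 0.855) = 0.855
(b ⊕ c) ⊗ (((a → b) ⊗ b) ⊕ (b ⊕ (a ⊗ b))) = max(0, 0.597 + 0.855 − 1) = max(0, 0.452) = 0.452
~((b ⊕ c) ⊗ (((a → b) ⊗ b) ⊕ (b ⊕ (a ⊗ b)))) = 1 − 0.452 = 0.548
~((b ⊕ c) ⊗ (((a → b) ⊗ b) ⊕ (b ⊕ (a ⊗ b)))) → b = min(1, 1 − 0.548 + 0.455) = min(1, 0.907) = 0.907

0.907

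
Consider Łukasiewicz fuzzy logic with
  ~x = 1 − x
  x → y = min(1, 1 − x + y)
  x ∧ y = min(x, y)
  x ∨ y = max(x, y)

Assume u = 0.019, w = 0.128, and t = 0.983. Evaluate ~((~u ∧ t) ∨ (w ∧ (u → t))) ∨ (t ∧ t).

0.983

~u = 1 − 0.019 = 0.981
~u ∧ t = min(0.981, 0.983) = 0.981
u → t = min(1, 1 − 0.019 + 0.983) = min(1, 1.964) = 1.000
w ∧ (u → t) = min(0.128, 1.000) = 0.128
(~u ∧ t) ∨ (w ∧ (u → t)) = max(0.981, 0.128) = 0.981
~((~u ∧ t) ∨ (w ∧ (u → t))) = 1 − 0.981 = 0.019
t ∧ t = min(0.983, 0.983) = 0.983
~((~u ∧ t) ∨ (w ∧ (u → t))) ∨ (t ∧ t) = max(0.019, 0.983) = 0.983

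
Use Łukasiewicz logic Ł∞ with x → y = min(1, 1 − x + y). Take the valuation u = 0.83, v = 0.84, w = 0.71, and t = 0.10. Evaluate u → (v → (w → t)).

w → t = min(1, 1 − 0.71 + 0.10) = min(1, 0.39) = 0.39
v → (w → t) = min(1, 1 − 0.84 + 0.39) = min(1, 0.55) = 0.55
u → (v → (w → t)) = min(1, 1 − 0.83 + 0.55) = min(1, 0.72) = 0.72

0.72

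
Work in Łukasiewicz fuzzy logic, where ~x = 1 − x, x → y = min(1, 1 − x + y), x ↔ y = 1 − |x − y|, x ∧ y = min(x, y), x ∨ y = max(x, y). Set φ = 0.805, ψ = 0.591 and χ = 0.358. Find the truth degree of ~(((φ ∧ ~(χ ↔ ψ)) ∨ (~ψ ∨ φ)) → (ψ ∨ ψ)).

0.214

χ ↔ ψ = 1 − |0.358 − 0.591| = 1 − 0.233 = 0.767
~(χ ↔ ψ) = 1 − 0.767 = 0.233
φ ∧ ~(χ ↔ ψ) = min(0.805, 0.233) = 0.233
~ψ = 1 − 0.591 = 0.409
~ψ ∨ φ = max(0.409, 0.805) = 0.805
(φ ∧ ~(χ ↔ ψ)) ∨ (~ψ ∨ φ) = max(0.233, 0.805) = 0.805
ψ ∨ ψ = max(0.591, 0.591) = 0.591
((φ ∧ ~(χ ↔ ψ)) ∨ (~ψ ∨ φ)) → (ψ ∨ ψ) = min(1, 1 − 0.805 + 0.591) = min(1, 0.786) = 0.786
~(((φ ∧ ~(χ ↔ ψ)) ∨ (~ψ ∨ φ)) → (ψ ∨ ψ)) = 1 − 0.786 = 0.214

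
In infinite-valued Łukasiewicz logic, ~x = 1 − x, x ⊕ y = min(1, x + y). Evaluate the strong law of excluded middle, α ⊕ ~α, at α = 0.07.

~α = 1 − 0.07 = 0.93
α ⊕ ~α = min(1, 0.07 + 0.93) = min(1, 1.00) = 1.00
(As expected: always 1 in Ł∞ since a ⊕ (1−a) = 1.)

1.00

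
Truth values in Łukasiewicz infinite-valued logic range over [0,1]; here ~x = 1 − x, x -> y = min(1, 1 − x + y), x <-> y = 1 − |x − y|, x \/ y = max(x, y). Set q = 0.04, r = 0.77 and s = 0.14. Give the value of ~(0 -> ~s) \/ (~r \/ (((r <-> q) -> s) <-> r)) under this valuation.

0.90

~s = 1 − 0.14 = 0.86
0 -> ~s = min(1, 1 − 0.00 + 0.86) = min(1, 1.86) = 1.00
~(0 -> ~s) = 1 − 1.00 = 0.00
~r = 1 − 0.77 = 0.23
r <-> q = 1 − |0.77 − 0.04| = 1 − 0.73 = 0.27
(r <-> q) -> s = min(1, 1 − 0.27 + 0.14) = min(1, 0.87) = 0.87
((r <-> q) -> s) <-> r = 1 − |0.87 − 0.77| = 1 − 0.10 = 0.90
~r \/ (((r <-> q) -> s) <-> r) = max(0.23, 0.90) = 0.90
~(0 -> ~s) \/ (~r \/ (((r <-> q) -> s) <-> r)) = max(0.00, 0.90) = 0.90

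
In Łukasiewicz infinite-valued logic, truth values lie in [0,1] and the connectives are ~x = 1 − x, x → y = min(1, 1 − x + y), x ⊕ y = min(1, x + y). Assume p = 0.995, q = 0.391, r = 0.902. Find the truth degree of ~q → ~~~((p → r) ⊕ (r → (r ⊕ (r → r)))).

0.391

~q = 1 − 0.391 = 0.609
p → r = min(1, 1 − 0.995 + 0.902) = min(1, 0.907) = 0.907
r → r = min(1, 1 − 0.902 + 0.902) = min(1, 1.000) = 1.000
r ⊕ (r → r) = min(1, 0.902 + 1.000) = min(1, 1.902) = 1.000
r → (r ⊕ (r → r)) = min(1, 1 − 0.902 + 1.000) = min(1, 1.098) = 1.000
(p → r) ⊕ (r → (r ⊕ (r → r))) = min(1, 0.907 + 1.000) = min(1, 1.907) = 1.000
~((p → r) ⊕ (r → (r ⊕ (r → r)))) = 1 − 1.000 = 0.000
~~((p → r) ⊕ (r → (r ⊕ (r → r)))) = 1 − 0.000 = 1.000
~~~((p → r) ⊕ (r → (r ⊕ (r → r)))) = 1 − 1.000 = 0.000
~q → ~~~((p → r) ⊕ (r → (r ⊕ (r → r)))) = min(1, 1 − 0.609 + 0.000) = min(1, 0.391) = 0.391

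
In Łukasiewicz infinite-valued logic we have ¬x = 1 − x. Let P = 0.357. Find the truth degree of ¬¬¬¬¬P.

¬P = 1 − 0.357 = 0.643
¬¬P = 1 − 0.643 = 0.357
¬¬¬P = 1 − 0.357 = 0.643
¬¬¬¬P = 1 − 0.643 = 0.357
¬¬¬¬¬P = 1 − 0.357 = 0.643

0.643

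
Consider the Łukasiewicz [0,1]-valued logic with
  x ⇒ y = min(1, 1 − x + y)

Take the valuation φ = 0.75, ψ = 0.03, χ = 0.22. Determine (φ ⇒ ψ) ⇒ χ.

φ ⇒ ψ = min(1, 1 − 0.75 + 0.03) = min(1, 0.28) = 0.28
(φ ⇒ ψ) ⇒ χ = min(1, 1 − 0.28 + 0.22) = min(1, 0.94) = 0.94

0.94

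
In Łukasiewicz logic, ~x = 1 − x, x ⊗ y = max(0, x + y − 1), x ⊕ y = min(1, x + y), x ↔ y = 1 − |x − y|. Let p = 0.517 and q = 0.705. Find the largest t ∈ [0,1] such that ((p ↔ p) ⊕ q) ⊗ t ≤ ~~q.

p ↔ p = 1 − |0.517 − 0.517| = 1 − 0.000 = 1.000
(p ↔ p) ⊕ q = min(1, 1.000 + 0.705) = min(1, 1.705) = 1.000
So the left factor is (p ↔ p) ⊕ q = 1.000.
~q = 1 − 0.705 = 0.295
~~q = 1 − 0.295 = 0.705
So the right-hand bound is ~~q = 0.705.
The residuum of the Łukasiewicz t-norm gives the supremum: min(1, 1 − 1.000 + 0.705).
1 − 1.000 + 0.705 = 0.705, so t = min(1, 0.705) = 0.705.
Check: 1.000 ⊗ 0.705 = max(0, 0.705) = 0.705 ≤ 0.705.

0.705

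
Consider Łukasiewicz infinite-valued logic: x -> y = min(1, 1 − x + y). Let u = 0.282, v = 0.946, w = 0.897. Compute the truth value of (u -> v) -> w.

0.897

u -> v = min(1, 1 − 0.282 + 0.946) = min(1, 1.664) = 1.000
(u -> v) -> w = min(1, 1 − 1.000 + 0.897) = min(1, 0.897) = 0.897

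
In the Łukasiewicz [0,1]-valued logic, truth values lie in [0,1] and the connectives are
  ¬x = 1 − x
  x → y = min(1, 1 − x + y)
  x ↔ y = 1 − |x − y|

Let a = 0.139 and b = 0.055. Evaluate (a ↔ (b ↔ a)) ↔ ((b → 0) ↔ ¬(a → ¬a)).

b ↔ a = 1 − |0.055 − 0.139| = 1 − 0.084 = 0.916
a ↔ (b ↔ a) = 1 − |0.139 − 0.916| = 1 − 0.777 = 0.223
b → 0 = min(1, 1 − 0.055 + 0.000) = min(1, 0.945) = 0.945
¬a = 1 − 0.139 = 0.861
a → ¬a = min(1, 1 − 0.139 + 0.861) = min(1, 1.722) = 1.000
¬(a → ¬a) = 1 − 1.000 = 0.000
(b → 0) ↔ ¬(a → ¬a) = 1 − |0.945 − 0.000| = 1 − 0.945 = 0.055
(a ↔ (b ↔ a)) ↔ ((b → 0) ↔ ¬(a → ¬a)) = 1 − |0.223 − 0.055| = 1 − 0.168 = 0.832

0.832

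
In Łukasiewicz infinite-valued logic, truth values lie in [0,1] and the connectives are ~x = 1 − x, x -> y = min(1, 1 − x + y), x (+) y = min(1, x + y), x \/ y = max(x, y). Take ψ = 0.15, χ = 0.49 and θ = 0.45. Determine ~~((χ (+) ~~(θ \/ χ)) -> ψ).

0.17

θ \/ χ = max(0.45, 0.49) = 0.49
~(θ \/ χ) = 1 − 0.49 = 0.51
~~(θ \/ χ) = 1 − 0.51 = 0.49
χ (+) ~~(θ \/ χ) = min(1, 0.49 + 0.49) = min(1, 0.98) = 0.98
(χ (+) ~~(θ \/ χ)) -> ψ = min(1, 1 − 0.98 + 0.15) = min(1, 0.17) = 0.17
~((χ (+) ~~(θ \/ χ)) -> ψ) = 1 − 0.17 = 0.83
~~((χ (+) ~~(θ \/ χ)) -> ψ) = 1 − 0.83 = 0.17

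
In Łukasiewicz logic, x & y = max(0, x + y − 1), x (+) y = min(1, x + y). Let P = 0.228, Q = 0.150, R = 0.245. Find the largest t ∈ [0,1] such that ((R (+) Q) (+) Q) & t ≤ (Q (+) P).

R (+) Q = min(1, 0.245 + 0.150) = min(1, 0.395) = 0.395
(R (+) Q) (+) Q = min(1, 0.395 + 0.150) = min(1, 0.545) = 0.545
So the left factor is (R (+) Q) (+) Q = 0.545.
Q (+) P = min(1, 0.150 + 0.228) = min(1, 0.378) = 0.378
So the right-hand bound is Q (+) P = 0.378.
The residuum of the Łukasiewicz t-norm gives the supremum: min(1, 1 − 0.545 + 0.378).
1 − 0.545 + 0.378 = 0.833, so t = min(1, 0.833) = 0.833.
Check: 0.545 & 0.833 = max(0, 0.378) = 0.378 ≤ 0.378.

0.833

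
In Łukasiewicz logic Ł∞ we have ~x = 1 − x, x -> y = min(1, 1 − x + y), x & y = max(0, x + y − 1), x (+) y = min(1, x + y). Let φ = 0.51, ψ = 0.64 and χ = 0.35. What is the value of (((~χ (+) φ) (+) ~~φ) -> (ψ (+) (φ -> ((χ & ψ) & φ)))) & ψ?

0.64

~χ = 1 − 0.35 = 0.65
~χ (+) φ = min(1, 0.65 + 0.51) = min(1, 1.16) = 1.00
~φ = 1 − 0.51 = 0.49
~~φ = 1 − 0.49 = 0.51
(~χ (+) φ) (+) ~~φ = min(1, 1.00 + 0.51) = min(1, 1.51) = 1.00
χ & ψ = max(0, 0.35 + 0.64 − 1) = max(0, -0.01) = 0.00
(χ & ψ) & φ = max(0, 0.00 + 0.51 − 1) = max(0, -0.49) = 0.00
φ -> ((χ & ψ) & φ) = min(1, 1 − 0.51 + 0.00) = min(1, 0.49) = 0.49
ψ (+) (φ -> ((χ & ψ) & φ)) = min(1, 0.64 + 0.49) = min(1, 1.13) = 1.00
((~χ (+) φ) (+) ~~φ) -> (ψ (+) (φ -> ((χ & ψ) & φ))) = min(1, 1 − 1.00 + 1.00) = min(1, 1.00) = 1.00
(((~χ (+) φ) (+) ~~φ) -> (ψ (+) (φ -> ((χ & ψ) & φ)))) & ψ = max(0, 1.00 + 0.64 − 1) = max(0, 0.64) = 0.64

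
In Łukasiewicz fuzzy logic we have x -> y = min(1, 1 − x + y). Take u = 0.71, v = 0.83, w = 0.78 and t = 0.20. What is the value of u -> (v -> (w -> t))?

0.88

w -> t = min(1, 1 − 0.78 + 0.20) = min(1, 0.42) = 0.42
v -> (w -> t) = min(1, 1 − 0.83 + 0.42) = min(1, 0.59) = 0.59
u -> (v -> (w -> t)) = min(1, 1 − 0.71 + 0.59) = min(1, 0.88) = 0.88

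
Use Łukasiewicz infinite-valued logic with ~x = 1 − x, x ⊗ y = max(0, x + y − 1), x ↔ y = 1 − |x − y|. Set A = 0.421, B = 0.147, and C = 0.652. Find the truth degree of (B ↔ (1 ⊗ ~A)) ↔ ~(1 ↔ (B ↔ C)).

0.937

~A = 1 − 0.421 = 0.579
1 ⊗ ~A = max(0, 1.000 + 0.579 − 1) = max(0, 0.579) = 0.579
B ↔ (1 ⊗ ~A) = 1 − |0.147 − 0.579| = 1 − 0.432 = 0.568
B ↔ C = 1 − |0.147 − 0.652| = 1 − 0.505 = 0.495
1 ↔ (B ↔ C) = 1 − |1.000 − 0.495| = 1 − 0.505 = 0.495
~(1 ↔ (B ↔ C)) = 1 − 0.495 = 0.505
(B ↔ (1 ⊗ ~A)) ↔ ~(1 ↔ (B ↔ C)) = 1 − |0.568 − 0.505| = 1 − 0.063 = 0.937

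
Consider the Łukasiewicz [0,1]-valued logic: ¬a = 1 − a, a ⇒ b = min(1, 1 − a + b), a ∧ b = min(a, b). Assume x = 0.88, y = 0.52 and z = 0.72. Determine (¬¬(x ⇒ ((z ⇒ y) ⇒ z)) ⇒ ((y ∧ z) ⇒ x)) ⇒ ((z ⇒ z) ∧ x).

z ⇒ y = min(1, 1 − 0.72 + 0.52) = min(1, 0.80) = 0.80
(z ⇒ y) ⇒ z = min(1, 1 − 0.80 + 0.72) = min(1, 0.92) = 0.92
x ⇒ ((z ⇒ y) ⇒ z) = min(1, 1 − 0.88 + 0.92) = min(1, 1.04) = 1.00
¬(x ⇒ ((z ⇒ y) ⇒ z)) = 1 − 1.00 = 0.00
¬¬(x ⇒ ((z ⇒ y) ⇒ z)) = 1 − 0.00 = 1.00
y ∧ z = min(0.52, 0.72) = 0.52
(y ∧ z) ⇒ x = min(1, 1 − 0.52 + 0.88) = min(1, 1.36) = 1.00
¬¬(x ⇒ ((z ⇒ y) ⇒ z)) ⇒ ((y ∧ z) ⇒ x) = min(1, 1 − 1.00 + 1.00) = min(1, 1.00) = 1.00
z ⇒ z = min(1, 1 − 0.72 + 0.72) = min(1, 1.00) = 1.00
(z ⇒ z) ∧ x = min(1.00, 0.88) = 0.88
(¬¬(x ⇒ ((z ⇒ y) ⇒ z)) ⇒ ((y ∧ z) ⇒ x)) ⇒ ((z ⇒ z) ∧ x) = min(1, 1 − 1.00 + 0.88) = min(1, 0.88) = 0.88

0.88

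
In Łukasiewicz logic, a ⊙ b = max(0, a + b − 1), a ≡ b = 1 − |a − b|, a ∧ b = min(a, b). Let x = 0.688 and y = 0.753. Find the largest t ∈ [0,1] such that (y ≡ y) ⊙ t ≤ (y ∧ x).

0.688

y ≡ y = 1 − |0.753 − 0.753| = 1 − 0.000 = 1.000
So the left factor is y ≡ y = 1.000.
y ∧ x = min(0.753, 0.688) = 0.688
So the right-hand bound is y ∧ x = 0.688.
The residuum of the Łukasiewicz t-norm gives the supremum: min(1, 1 − 1.000 + 0.688).
1 − 1.000 + 0.688 = 0.688, so t = min(1, 0.688) = 0.688.
Check: 1.000 ⊙ 0.688 = max(0, 0.688) = 0.688 ≤ 0.688.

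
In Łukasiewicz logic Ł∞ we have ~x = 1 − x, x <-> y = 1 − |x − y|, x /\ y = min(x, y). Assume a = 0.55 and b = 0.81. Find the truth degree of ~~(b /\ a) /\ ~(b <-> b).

b /\ a = min(0.81, 0.55) = 0.55
~(b /\ a) = 1 − 0.55 = 0.45
~~(b /\ a) = 1 − 0.45 = 0.55
b <-> b = 1 − |0.81 − 0.81| = 1 − 0.00 = 1.00
~(b <-> b) = 1 − 1.00 = 0.00
~~(b /\ a) /\ ~(b <-> b) = min(0.55, 0.00) = 0.00

0.00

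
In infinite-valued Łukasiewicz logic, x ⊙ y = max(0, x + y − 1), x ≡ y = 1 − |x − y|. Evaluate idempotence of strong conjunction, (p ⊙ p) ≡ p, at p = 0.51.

0.51

p ⊙ p = max(0, 0.51 + 0.51 − 1) = max(0, 0.02) = 0.02
(p ⊙ p) ≡ p = 1 − |0.02 − 0.51| = 1 − 0.49 = 0.51
(The value 0.51 < 1 shows this instance is not satisfied; fails in Ł∞ since a ⊗ a = max(0, 2a−1) ≠ a in general.)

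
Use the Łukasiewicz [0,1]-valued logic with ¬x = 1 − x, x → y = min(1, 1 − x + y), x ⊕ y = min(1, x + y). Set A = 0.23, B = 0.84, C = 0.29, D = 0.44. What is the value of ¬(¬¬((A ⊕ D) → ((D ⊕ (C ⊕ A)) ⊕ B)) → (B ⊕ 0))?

A ⊕ D = min(1, 0.23 + 0.44) = min(1, 0.67) = 0.67
C ⊕ A = min(1, 0.29 + 0.23) = min(1, 0.52) = 0.52
D ⊕ (C ⊕ A) = min(1, 0.44 + 0.52) = min(1, 0.96) = 0.96
(D ⊕ (C ⊕ A)) ⊕ B = min(1, 0.96 + 0.84) = min(1, 1.80) = 1.00
(A ⊕ D) → ((D ⊕ (C ⊕ A)) ⊕ B) = min(1, 1 − 0.67 + 1.00) = min(1, 1.33) = 1.00
¬((A ⊕ D) → ((D ⊕ (C ⊕ A)) ⊕ B)) = 1 − 1.00 = 0.00
¬¬((A ⊕ D) → ((D ⊕ (C ⊕ A)) ⊕ B)) = 1 − 0.00 = 1.00
B ⊕ 0 = min(1, 0.84 + 0.00) = min(1, 0.84) = 0.84
¬¬((A ⊕ D) → ((D ⊕ (C ⊕ A)) ⊕ B)) → (B ⊕ 0) = min(1, 1 − 1.00 + 0.84) = min(1, 0.84) = 0.84
¬(¬¬((A ⊕ D) → ((D ⊕ (C ⊕ A)) ⊕ B)) → (B ⊕ 0)) = 1 − 0.84 = 0.16

0.16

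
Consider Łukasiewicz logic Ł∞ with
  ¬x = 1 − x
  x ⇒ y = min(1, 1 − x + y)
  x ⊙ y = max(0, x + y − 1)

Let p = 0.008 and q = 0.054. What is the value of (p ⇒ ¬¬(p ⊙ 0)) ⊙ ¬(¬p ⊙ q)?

0.946

p ⊙ 0 = max(0, 0.008 + 0.000 − 1) = max(0, -0.992) = 0.000
¬(p ⊙ 0) = 1 − 0.000 = 1.000
¬¬(p ⊙ 0) = 1 − 1.000 = 0.000
p ⇒ ¬¬(p ⊙ 0) = min(1, 1 − 0.008 + 0.000) = min(1, 0.992) = 0.992
¬p = 1 − 0.008 = 0.992
¬p ⊙ q = max(0, 0.992 + 0.054 − 1) = max(0, 0.046) = 0.046
¬(¬p ⊙ q) = 1 − 0.046 = 0.954
(p ⇒ ¬¬(p ⊙ 0)) ⊙ ¬(¬p ⊙ q) = max(0, 0.992 + 0.954 − 1) = max(0, 0.946) = 0.946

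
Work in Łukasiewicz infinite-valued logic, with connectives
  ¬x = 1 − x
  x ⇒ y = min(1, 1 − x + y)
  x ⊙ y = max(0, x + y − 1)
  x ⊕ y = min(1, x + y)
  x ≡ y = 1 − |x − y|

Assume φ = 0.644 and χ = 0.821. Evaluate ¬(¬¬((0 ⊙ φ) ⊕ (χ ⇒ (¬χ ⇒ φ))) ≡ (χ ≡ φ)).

0.177

0 ⊙ φ = max(0, 0.000 + 0.644 − 1) = max(0, -0.356) = 0.000
¬χ = 1 − 0.821 = 0.179
¬χ ⇒ φ = min(1, 1 − 0.179 + 0.644) = min(1, 1.465) = 1.000
χ ⇒ (¬χ ⇒ φ) = min(1, 1 − 0.821 + 1.000) = min(1, 1.179) = 1.000
(0 ⊙ φ) ⊕ (χ ⇒ (¬χ ⇒ φ)) = min(1, 0.000 + 1.000) = min(1, 1.000) = 1.000
¬((0 ⊙ φ) ⊕ (χ ⇒ (¬χ ⇒ φ))) = 1 − 1.000 = 0.000
¬¬((0 ⊙ φ) ⊕ (χ ⇒ (¬χ ⇒ φ))) = 1 − 0.000 = 1.000
χ ≡ φ = 1 − |0.821 − 0.644| = 1 − 0.177 = 0.823
¬¬((0 ⊙ φ) ⊕ (χ ⇒ (¬χ ⇒ φ))) ≡ (χ ≡ φ) = 1 − |1.000 − 0.823| = 1 − 0.177 = 0.823
¬(¬¬((0 ⊙ φ) ⊕ (χ ⇒ (¬χ ⇒ φ))) ≡ (χ ≡ φ)) = 1 − 0.823 = 0.177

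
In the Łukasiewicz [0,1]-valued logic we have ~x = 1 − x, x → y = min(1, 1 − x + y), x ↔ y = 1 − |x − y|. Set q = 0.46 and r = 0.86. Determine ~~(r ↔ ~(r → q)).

r → q = min(1, 1 − 0.86 + 0.46) = min(1, 0.60) = 0.60
~(r → q) = 1 − 0.60 = 0.40
r ↔ ~(r → q) = 1 − |0.86 − 0.40| = 1 − 0.46 = 0.54
~(r ↔ ~(r → q)) = 1 − 0.54 = 0.46
~~(r ↔ ~(r → q)) = 1 − 0.46 = 0.54

0.54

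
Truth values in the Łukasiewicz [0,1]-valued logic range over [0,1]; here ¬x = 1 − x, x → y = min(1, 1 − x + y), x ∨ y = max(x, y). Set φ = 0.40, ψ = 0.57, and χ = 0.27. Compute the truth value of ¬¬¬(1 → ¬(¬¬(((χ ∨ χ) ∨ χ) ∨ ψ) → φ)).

χ ∨ χ = max(0.27, 0.27) = 0.27
(χ ∨ χ) ∨ χ = max(0.27, 0.27) = 0.27
((χ ∨ χ) ∨ χ) ∨ ψ = max(0.27, 0.57) = 0.57
¬(((χ ∨ χ) ∨ χ) ∨ ψ) = 1 − 0.57 = 0.43
¬¬(((χ ∨ χ) ∨ χ) ∨ ψ) = 1 − 0.43 = 0.57
¬¬(((χ ∨ χ) ∨ χ) ∨ ψ) → φ = min(1, 1 − 0.57 + 0.40) = min(1, 0.83) = 0.83
¬(¬¬(((χ ∨ χ) ∨ χ) ∨ ψ) → φ) = 1 − 0.83 = 0.17
1 → ¬(¬¬(((χ ∨ χ) ∨ χ) ∨ ψ) → φ) = min(1, 1 − 1.00 + 0.17) = min(1, 0.17) = 0.17
¬(1 → ¬(¬¬(((χ ∨ χ) ∨ χ) ∨ ψ) → φ)) = 1 − 0.17 = 0.83
¬¬(1 → ¬(¬¬(((χ ∨ χ) ∨ χ) ∨ ψ) → φ)) = 1 − 0.83 = 0.17
¬¬¬(1 → ¬(¬¬(((χ ∨ χ) ∨ χ) ∨ ψ) → φ)) = 1 − 0.17 = 0.83

0.83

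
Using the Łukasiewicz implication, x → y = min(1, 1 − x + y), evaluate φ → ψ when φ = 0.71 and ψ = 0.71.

1.00

φ → ψ = min(1, 1 − 0.71 + 0.71) = min(1, 1.00) = 1.00
For comparison, the Gödel implication (1 if x ≤ y else y) would give 1.00.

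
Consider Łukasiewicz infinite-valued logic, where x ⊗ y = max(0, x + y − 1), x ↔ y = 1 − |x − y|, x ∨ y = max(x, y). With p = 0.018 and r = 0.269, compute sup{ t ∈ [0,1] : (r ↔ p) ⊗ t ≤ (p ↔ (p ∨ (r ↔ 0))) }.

0.538

r ↔ p = 1 − |0.269 − 0.018| = 1 − 0.251 = 0.749
So the left factor is r ↔ p = 0.749.
r ↔ 0 = 1 − |0.269 − 0.000| = 1 − 0.269 = 0.731
p ∨ (r ↔ 0) = max(0.018, 0.731) = 0.731
p ↔ (p ∨ (r ↔ 0)) = 1 − |0.018 − 0.731| = 1 − 0.713 = 0.287
So the right-hand bound is p ↔ (p ∨ (r ↔ 0)) = 0.287.
The residuum of the Łukasiewicz t-norm gives the supremum: min(1, 1 − 0.749 + 0.287).
1 − 0.749 + 0.287 = 0.538, so t = min(1, 0.538) = 0.538.
Check: 0.749 ⊗ 0.538 = max(0, 0.287) = 0.287 ≤ 0.287.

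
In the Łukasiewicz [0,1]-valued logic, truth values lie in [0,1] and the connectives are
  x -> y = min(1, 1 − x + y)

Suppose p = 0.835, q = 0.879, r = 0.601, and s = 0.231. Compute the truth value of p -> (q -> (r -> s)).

0.916

r -> s = min(1, 1 − 0.601 + 0.231) = min(1, 0.630) = 0.630
q -> (r -> s) = min(1, 1 − 0.879 + 0.630) = min(1, 0.751) = 0.751
p -> (q -> (r -> s)) = min(1, 1 − 0.835 + 0.751) = min(1, 0.916) = 0.916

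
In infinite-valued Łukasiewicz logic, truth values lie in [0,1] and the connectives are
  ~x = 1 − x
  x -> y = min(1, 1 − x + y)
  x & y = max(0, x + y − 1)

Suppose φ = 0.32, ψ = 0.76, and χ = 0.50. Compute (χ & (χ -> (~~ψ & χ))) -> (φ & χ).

0.74

~ψ = 1 − 0.76 = 0.24
~~ψ = 1 − 0.24 = 0.76
~~ψ & χ = max(0, 0.76 + 0.50 − 1) = max(0, 0.26) = 0.26
χ -> (~~ψ & χ) = min(1, 1 − 0.50 + 0.26) = min(1, 0.76) = 0.76
χ & (χ -> (~~ψ & χ)) = max(0, 0.50 + 0.76 − 1) = max(0, 0.26) = 0.26
φ & χ = max(0, 0.32 + 0.50 − 1) = max(0, -0.18) = 0.00
(χ & (χ -> (~~ψ & χ))) -> (φ & χ) = min(1, 1 − 0.26 + 0.00) = min(1, 0.74) = 0.74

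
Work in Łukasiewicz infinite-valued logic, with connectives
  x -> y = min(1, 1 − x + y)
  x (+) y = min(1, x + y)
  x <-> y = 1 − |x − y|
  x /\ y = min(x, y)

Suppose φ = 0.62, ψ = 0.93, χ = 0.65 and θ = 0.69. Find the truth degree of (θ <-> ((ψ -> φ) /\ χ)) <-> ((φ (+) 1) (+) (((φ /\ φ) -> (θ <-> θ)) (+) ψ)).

0.96

ψ -> φ = min(1, 1 − 0.93 + 0.62) = min(1, 0.69) = 0.69
(ψ -> φ) /\ χ = min(0.69, 0.65) = 0.65
θ <-> ((ψ -> φ) /\ χ) = 1 − |0.69 − 0.65| = 1 − 0.04 = 0.96
φ (+) 1 = min(1, 0.62 + 1.00) = min(1, 1.62) = 1.00
φ /\ φ = min(0.62, 0.62) = 0.62
θ <-> θ = 1 − |0.69 − 0.69| = 1 − 0.00 = 1.00
(φ /\ φ) -> (θ <-> θ) = min(1, 1 − 0.62 + 1.00) = min(1, 1.38) = 1.00
((φ /\ φ) -> (θ <-> θ)) (+) ψ = min(1, 1.00 + 0.93) = min(1, 1.93) = 1.00
(φ (+) 1) (+) (((φ /\ φ) -> (θ <-> θ)) (+) ψ) = min(1, 1.00 + 1.00) = min(1, 2.00) = 1.00
(θ <-> ((ψ -> φ) /\ χ)) <-> ((φ (+) 1) (+) (((φ /\ φ) -> (θ <-> θ)) (+) ψ)) = 1 − |0.96 − 1.00| = 1 − 0.04 = 0.96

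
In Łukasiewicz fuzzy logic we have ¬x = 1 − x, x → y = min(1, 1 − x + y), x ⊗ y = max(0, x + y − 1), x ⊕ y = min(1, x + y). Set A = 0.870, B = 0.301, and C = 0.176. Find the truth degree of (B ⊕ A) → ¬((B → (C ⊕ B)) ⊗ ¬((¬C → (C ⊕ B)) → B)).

B ⊕ A = min(1, 0.301 + 0.870) = min(1, 1.171) = 1.000
C ⊕ B = min(1, 0.176 + 0.301) = min(1, 0.477) = 0.477
B → (C ⊕ B) = min(1, 1 − 0.301 + 0.477) = min(1, 1.176) = 1.000
¬C = 1 − 0.176 = 0.824
¬C → (C ⊕ B) = min(1, 1 − 0.824 + 0.477) = min(1, 0.653) = 0.653
(¬C → (C ⊕ B)) → B = min(1, 1 − 0.653 + 0.301) = min(1, 0.648) = 0.648
¬((¬C → (C ⊕ B)) → B) = 1 − 0.648 = 0.352
(B → (C ⊕ B)) ⊗ ¬((¬C → (C ⊕ B)) → B) = max(0, 1.000 + 0.352 − 1) = max(0, 0.352) = 0.352
¬((B → (C ⊕ B)) ⊗ ¬((¬C → (C ⊕ B)) → B)) = 1 − 0.352 = 0.648
(B ⊕ A) → ¬((B → (C ⊕ B)) ⊗ ¬((¬C → (C ⊕ B)) → B)) = min(1, 1 − 1.000 + 0.648) = min(1, 0.648) = 0.648

0.648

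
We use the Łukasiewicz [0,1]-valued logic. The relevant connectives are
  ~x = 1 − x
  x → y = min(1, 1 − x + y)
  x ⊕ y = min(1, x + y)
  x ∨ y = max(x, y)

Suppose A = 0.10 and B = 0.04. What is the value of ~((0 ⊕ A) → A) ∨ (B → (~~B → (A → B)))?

1.00

0 ⊕ A = min(1, 0.00 + 0.10) = min(1, 0.10) = 0.10
(0 ⊕ A) → A = min(1, 1 − 0.10 + 0.10) = min(1, 1.00) = 1.00
~((0 ⊕ A) → A) = 1 − 1.00 = 0.00
~B = 1 − 0.04 = 0.96
~~B = 1 − 0.96 = 0.04
A → B = min(1, 1 − 0.10 + 0.04) = min(1, 0.94) = 0.94
~~B → (A → B) = min(1, 1 − 0.04 + 0.94) = min(1, 1.90) = 1.00
B → (~~B → (A → B)) = min(1, 1 − 0.04 + 1.00) = min(1, 1.96) = 1.00
~((0 ⊕ A) → A) ∨ (B → (~~B → (A → B))) = max(0.00, 1.00) = 1.00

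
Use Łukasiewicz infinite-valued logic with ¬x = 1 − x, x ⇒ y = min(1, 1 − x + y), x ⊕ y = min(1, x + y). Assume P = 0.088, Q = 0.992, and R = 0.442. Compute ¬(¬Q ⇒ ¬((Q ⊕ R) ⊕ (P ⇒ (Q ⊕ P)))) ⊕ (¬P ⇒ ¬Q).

0.104

¬Q = 1 − 0.992 = 0.008
Q ⊕ R = min(1, 0.992 + 0.442) = min(1, 1.434) = 1.000
Q ⊕ P = min(1, 0.992 + 0.088) = min(1, 1.080) = 1.000
P ⇒ (Q ⊕ P) = min(1, 1 − 0.088 + 1.000) = min(1, 1.912) = 1.000
(Q ⊕ R) ⊕ (P ⇒ (Q ⊕ P)) = min(1, 1.000 + 1.000) = min(1, 2.000) = 1.000
¬((Q ⊕ R) ⊕ (P ⇒ (Q ⊕ P))) = 1 − 1.000 = 0.000
¬Q ⇒ ¬((Q ⊕ R) ⊕ (P ⇒ (Q ⊕ P))) = min(1, 1 − 0.008 + 0.000) = min(1, 0.992) = 0.992
¬(¬Q ⇒ ¬((Q ⊕ R) ⊕ (P ⇒ (Q ⊕ P)))) = 1 − 0.992 = 0.008
¬P = 1 − 0.088 = 0.912
¬P ⇒ ¬Q = min(1, 1 − 0.912 + 0.008) = min(1, 0.096) = 0.096
¬(¬Q ⇒ ¬((Q ⊕ R) ⊕ (P ⇒ (Q ⊕ P)))) ⊕ (¬P ⇒ ¬Q) = min(1, 0.008 + 0.096) = min(1, 0.104) = 0.104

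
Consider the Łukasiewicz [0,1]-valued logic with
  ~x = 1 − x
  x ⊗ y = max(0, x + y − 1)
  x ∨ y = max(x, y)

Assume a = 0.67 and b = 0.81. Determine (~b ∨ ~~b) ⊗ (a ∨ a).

0.48

~b = 1 − 0.81 = 0.19
~~b = 1 − 0.19 = 0.81
~b ∨ ~~b = max(0.19, 0.81) = 0.81
a ∨ a = max(0.67, 0.67) = 0.67
(~b ∨ ~~b) ⊗ (a ∨ a) = max(0, 0.81 + 0.67 − 1) = max(0, 0.48) = 0.48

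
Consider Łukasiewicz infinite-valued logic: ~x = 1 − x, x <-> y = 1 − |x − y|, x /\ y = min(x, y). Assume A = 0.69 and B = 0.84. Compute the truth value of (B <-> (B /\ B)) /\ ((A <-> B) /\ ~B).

0.16

B /\ B = min(0.84, 0.84) = 0.84
B <-> (B /\ B) = 1 − |0.84 − 0.84| = 1 − 0.00 = 1.00
A <-> B = 1 − |0.69 − 0.84| = 1 − 0.15 = 0.85
~B = 1 − 0.84 = 0.16
(A <-> B) /\ ~B = min(0.85, 0.16) = 0.16
(B <-> (B /\ B)) /\ ((A <-> B) /\ ~B) = min(1.00, 0.16) = 0.16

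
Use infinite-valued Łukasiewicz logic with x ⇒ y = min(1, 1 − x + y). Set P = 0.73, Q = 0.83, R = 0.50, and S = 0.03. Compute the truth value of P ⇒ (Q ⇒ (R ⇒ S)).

0.97

R ⇒ S = min(1, 1 − 0.50 + 0.03) = min(1, 0.53) = 0.53
Q ⇒ (R ⇒ S) = min(1, 1 − 0.83 + 0.53) = min(1, 0.70) = 0.70
P ⇒ (Q ⇒ (R ⇒ S)) = min(1, 1 − 0.73 + 0.70) = min(1, 0.97) = 0.97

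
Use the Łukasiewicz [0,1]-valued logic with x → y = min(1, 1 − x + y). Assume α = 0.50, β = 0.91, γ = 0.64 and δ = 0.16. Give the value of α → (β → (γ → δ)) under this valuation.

1.00

γ → δ = min(1, 1 − 0.64 + 0.16) = min(1, 0.52) = 0.52
β → (γ → δ) = min(1, 1 − 0.91 + 0.52) = min(1, 0.61) = 0.61
α → (β → (γ → δ)) = min(1, 1 − 0.50 + 0.61) = min(1, 1.11) = 1.00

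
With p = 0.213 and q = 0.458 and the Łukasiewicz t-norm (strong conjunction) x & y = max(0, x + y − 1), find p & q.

0.000

p & q = max(0, 0.213 + 0.458 − 1) = max(0, -0.329) = 0.000
For comparison, the Gödel (minimum) t-norm min(x, y) would give 0.213.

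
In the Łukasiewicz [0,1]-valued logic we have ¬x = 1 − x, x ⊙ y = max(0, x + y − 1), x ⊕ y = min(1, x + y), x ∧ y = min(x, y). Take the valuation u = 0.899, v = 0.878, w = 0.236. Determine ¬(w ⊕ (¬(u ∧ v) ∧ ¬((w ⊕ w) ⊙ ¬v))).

u ∧ v = min(0.899, 0.878) = 0.878
¬(u ∧ v) = 1 − 0.878 = 0.122
w ⊕ w = min(1, 0.236 + 0.236) = min(1, 0.472) = 0.472
¬v = 1 − 0.878 = 0.122
(w ⊕ w) ⊙ ¬v = max(0, 0.472 + 0.122 − 1) = max(0, -0.406) = 0.000
¬((w ⊕ w) ⊙ ¬v) = 1 − 0.000 = 1.000
¬(u ∧ v) ∧ ¬((w ⊕ w) ⊙ ¬v) = min(0.122, 1.000) = 0.122
w ⊕ (¬(u ∧ v) ∧ ¬((w ⊕ w) ⊙ ¬v)) = min(1, 0.236 + 0.122) = min(1, 0.358) = 0.358
¬(w ⊕ (¬(u ∧ v) ∧ ¬((w ⊕ w) ⊙ ¬v))) = 1 − 0.358 = 0.642

0.642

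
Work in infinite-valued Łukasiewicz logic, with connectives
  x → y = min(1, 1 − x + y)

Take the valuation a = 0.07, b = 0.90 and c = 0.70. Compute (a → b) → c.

a → b = min(1, 1 − 0.07 + 0.90) = min(1, 1.83) = 1.00
(a → b) → c = min(1, 1 − 1.00 + 0.70) = min(1, 0.70) = 0.70

0.70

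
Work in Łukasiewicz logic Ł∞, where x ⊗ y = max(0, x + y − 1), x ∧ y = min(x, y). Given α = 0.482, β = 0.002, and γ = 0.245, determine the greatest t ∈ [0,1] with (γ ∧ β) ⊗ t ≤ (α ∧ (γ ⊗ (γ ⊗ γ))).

γ ∧ β = min(0.245, 0.002) = 0.002
So the left factor is γ ∧ β = 0.002.
γ ⊗ γ = max(0, 0.245 + 0.245 − 1) = max(0, -0.510) = 0.000
γ ⊗ (γ ⊗ γ) = max(0, 0.245 + 0.000 − 1) = max(0, -0.755) = 0.000
α ∧ (γ ⊗ (γ ⊗ γ)) = min(0.482, 0.000) = 0.000
So the right-hand bound is α ∧ (γ ⊗ (γ ⊗ γ)) = 0.000.
The residuum of the Łukasiewicz t-norm gives the supremum: min(1, 1 − 0.002 + 0.000).
1 − 0.002 + 0.000 = 0.998, so t = min(1, 0.998) = 0.998.
Check: 0.002 ⊗ 0.998 = max(0, 0.000) = 0.000 ≤ 0.000.

0.998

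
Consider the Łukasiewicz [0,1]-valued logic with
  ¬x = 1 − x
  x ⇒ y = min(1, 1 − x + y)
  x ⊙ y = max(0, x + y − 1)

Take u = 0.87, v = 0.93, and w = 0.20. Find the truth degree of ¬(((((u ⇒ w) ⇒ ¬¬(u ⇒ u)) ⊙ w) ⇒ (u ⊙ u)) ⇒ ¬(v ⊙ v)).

0.86

u ⇒ w = min(1, 1 − 0.87 + 0.20) = min(1, 0.33) = 0.33
u ⇒ u = min(1, 1 − 0.87 + 0.87) = min(1, 1.00) = 1.00
¬(u ⇒ u) = 1 − 1.00 = 0.00
¬¬(u ⇒ u) = 1 − 0.00 = 1.00
(u ⇒ w) ⇒ ¬¬(u ⇒ u) = min(1, 1 − 0.33 + 1.00) = min(1, 1.67) = 1.00
((u ⇒ w) ⇒ ¬¬(u ⇒ u)) ⊙ w = max(0, 1.00 + 0.20 − 1) = max(0, 0.20) = 0.20
u ⊙ u = max(0, 0.87 + 0.87 − 1) = max(0, 0.74) = 0.74
(((u ⇒ w) ⇒ ¬¬(u ⇒ u)) ⊙ w) ⇒ (u ⊙ u) = min(1, 1 − 0.20 + 0.74) = min(1, 1.54) = 1.00
v ⊙ v = max(0, 0.93 + 0.93 − 1) = max(0, 0.86) = 0.86
¬(v ⊙ v) = 1 − 0.86 = 0.14
((((u ⇒ w) ⇒ ¬¬(u ⇒ u)) ⊙ w) ⇒ (u ⊙ u)) ⇒ ¬(v ⊙ v) = min(1, 1 − 1.00 + 0.14) = min(1, 0.14) = 0.14
¬(((((u ⇒ w) ⇒ ¬¬(u ⇒ u)) ⊙ w) ⇒ (u ⊙ u)) ⇒ ¬(v ⊙ v)) = 1 − 0.14 = 0.86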